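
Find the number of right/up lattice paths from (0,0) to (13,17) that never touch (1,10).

Total paths to (13,17): C(30,17) = 119759850.
Paths through (1,10): C(11,10) x C(19,7) = 554268.
Avoiding (1,10): 119759850 - 554268.

Final answer: 119205582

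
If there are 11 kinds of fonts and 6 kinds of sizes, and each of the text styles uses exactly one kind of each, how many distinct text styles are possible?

By the multiplication principle: 11 x 6.

Final answer: 66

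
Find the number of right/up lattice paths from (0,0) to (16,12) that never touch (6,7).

Total paths to (16,12): C(28,12) = 30421755.
Paths through (6,7): C(13,7) x C(15,5) = 5153148.
Avoiding (6,7): 30421755 - 5153148.

Final answer: 25268607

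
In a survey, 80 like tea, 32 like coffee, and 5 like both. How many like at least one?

|A union B| = |A| + |B| - |A intersect B| = 80 + 32 - 5.

Final answer: 107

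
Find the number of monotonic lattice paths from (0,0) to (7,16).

Each path has 7 right steps and 16 up steps in some order (23 steps total).
Choose which 16 of the 23 steps are up: C(23,16).

Final answer: C(23,16) = 245157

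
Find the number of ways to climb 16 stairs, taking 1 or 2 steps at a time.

Let f(n) count the ways. The last step is size 1 or 2, so f(n) = f(n-1) + f(n-2) with f(1)=1, f(2)=2.
Building up term by term: f(1)=1, f(2)=2, f(3)=3, f(4)=5, f(5)=8, f(6)=13, f(7)=21, f(8)=34, f(9)=55, f(10)=89, f(11)=144, f(12)=233, f(13)=377, f(14)=610, f(15)=987, f(16)=1597.

Final answer: 1597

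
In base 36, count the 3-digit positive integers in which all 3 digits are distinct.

First digit: 35 (nonzero). Second: 35 (not first). Third: 34, etc.
Total: 35 x 35 x 34.

Final answer: 41650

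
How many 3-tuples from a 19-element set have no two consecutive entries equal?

First character: 19 choices. Each subsequent: 18 choices (must differ from the previous one).
Total: 19 x 18^2.

Final answer: 19 x 18^{2} = 6156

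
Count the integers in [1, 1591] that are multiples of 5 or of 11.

Multiples of 5: 318. Multiples of 11: 144. Of both (lcm=55): 28.
By inclusion-exclusion: 318 + 144 - 28.

Final answer: 434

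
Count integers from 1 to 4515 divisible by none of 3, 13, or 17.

|div by 3|=1505, |div by 13|=347, |div by 17|=265.
|div by 3&13|=115, |div by 3&17|=88, |div by 13&17|=20, |div by all|=6.
By inclusion-exclusion, divisible by at least one: 1505+347+265-115-88-20+6 = 1900.
Not divisible by any: 4515 - 1900.

Final answer: 2615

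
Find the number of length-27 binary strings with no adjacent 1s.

A valid string ends in 0 (append to any length-(n-1) valid string) or in 01 (append to any length-(n-2) valid string), so a(n) = a(n-1) + a(n-2) with a(1)=2, a(2)=3.
Iterating the recurrence: a(1)=2, a(2)=3, a(3)=5, a(4)=8, a(5)=13, a(6)=21, a(7)=34, a(8)=55, a(9)=89, a(10)=144, a(11)=233, a(12)=377, a(13)=610, a(14)=987, a(15)=1597, a(16)=2584, a(17)=4181, a(18)=6765, a(19)=10946, a(20)=17711, a(21)=28657, a(22)=46368, a(23)=75025, a(24)=121393, a(25)=196418, a(26)=317811, a(27)=514229.

Final answer: 514229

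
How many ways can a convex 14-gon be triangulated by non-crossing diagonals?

This is counted by the nth Catalan number C_n. Here n = 14 - 2 = 12.
Using C_0 = 1 and C_(k+1) = C_k x 2(2k+1)/(k+2), build up term by term: C_1=1, C_2=2, C_3=5, C_4=14, C_5=42, C_6=132, C_7=429, C_8=1430, C_9=4862, C_10=16796, C_11=58786, C_12=208012.

Final answer: C_{12} = 208012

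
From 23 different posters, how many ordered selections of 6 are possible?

P(23,6) = 23!/(23-6)! = 23!/17!.

Final answer: P(23,6) = 72681840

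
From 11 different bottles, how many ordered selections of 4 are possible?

P(11,4) = 11!/(11-4)! = 11!/7!.

Final answer: P(11,4) = 7920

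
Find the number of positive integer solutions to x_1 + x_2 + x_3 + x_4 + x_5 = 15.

Substitute x'_i = x_i - 1 (so x'_i >= 0). Then sum x'_i = 15 - 5 = 10.
Stars and bars: C(10+5-1, 5-1) = C(14,4).

Final answer: C(14,4) = 1001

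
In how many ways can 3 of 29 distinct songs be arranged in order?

P(29,3) = 29!/(29-3)! = 29!/26!.

Final answer: P(29,3) = 21924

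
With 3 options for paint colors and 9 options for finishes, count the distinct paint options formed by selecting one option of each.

By the multiplication principle: 3 x 9.

Final answer: 27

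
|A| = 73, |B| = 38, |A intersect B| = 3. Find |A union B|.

|A union B| = |A| + |B| - |A intersect B| = 73 + 38 - 3.

Final answer: 108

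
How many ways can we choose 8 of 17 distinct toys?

C(17,8) = 17!/(8! x 9!).

Final answer: \binom{17}{8} = 24310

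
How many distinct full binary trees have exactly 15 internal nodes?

This is a standard Catalan-number count: the answer is C_n. Here n = 15.
C_n = C(2n,n) - C(2n,n+1), so C_{15} = C(30,15) - C(30,16) = 155117520 - 145422675.

Final answer: C_{15} = 9694845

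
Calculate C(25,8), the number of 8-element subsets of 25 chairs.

C(25,8) = 25!/(8! x 17!).

Final answer: \binom{25}{8} = 1081575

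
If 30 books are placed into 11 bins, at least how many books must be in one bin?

By the pigeonhole principle: ceiling(30/11).

Final answer: 3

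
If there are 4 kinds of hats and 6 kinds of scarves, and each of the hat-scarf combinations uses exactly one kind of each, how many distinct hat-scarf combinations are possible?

By the multiplication principle: 4 x 6.

Final answer: 24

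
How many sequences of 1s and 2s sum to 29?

Let f(n) count the ways. The last step is size 1 or 2, so f(n) = f(n-1) + f(n-2) with f(1)=1, f(2)=2.
Building up term by term: f(1)=1, f(2)=2, f(3)=3, f(4)=5, f(5)=8, f(6)=13, f(7)=21, f(8)=34, f(9)=55, f(10)=89, f(11)=144, f(12)=233, f(13)=377, f(14)=610, f(15)=987, f(16)=1597, f(17)=2584, f(18)=4181, f(19)=6765, f(20)=10946, f(21)=17711, f(22)=28657, f(23)=46368, f(24)=75025, f(25)=121393, f(26)=196418, f(27)=317811, f(28)=514229, f(29)=832040.

Final answer: 832040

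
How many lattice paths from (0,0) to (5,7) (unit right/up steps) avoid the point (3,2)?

Total paths to (5,7): C(12,7) = 792.
Paths through (3,2): C(5,2) x C(7,5) = 210.
Avoiding (3,2): 792 - 210.

Final answer: 582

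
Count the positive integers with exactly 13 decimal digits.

First digit: 9 choices (1-9). Each of the remaining 12 digits: 10 choices.
Total: 9 x 10^12.

Final answer: 9000000000000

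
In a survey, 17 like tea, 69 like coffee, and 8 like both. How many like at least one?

|A union B| = |A| + |B| - |A intersect B| = 17 + 69 - 8.

Final answer: 78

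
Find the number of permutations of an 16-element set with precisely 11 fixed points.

Choose which 11 elements are fixed: C(16,11) = 4368.
Derange the remaining 5 using D(j) = (j-1)(D(j-1) + D(j-2)), D(0)=1, D(1)=0: D(2)=1, D(3)=2, D(4)=9, D(5)=44.
Total: 4368 x 44.

Final answer: C(16,11) D(5) = 192192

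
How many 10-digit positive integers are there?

These are the integers in [10^9, 10^10), so the count is 10^10 - 10^9 = 9 x 10^9.

Final answer: 9000000000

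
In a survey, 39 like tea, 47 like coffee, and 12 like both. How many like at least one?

|A union B| = |A| + |B| - |A intersect B| = 39 + 47 - 12.

Final answer: 74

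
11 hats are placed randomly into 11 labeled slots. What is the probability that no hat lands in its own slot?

Use the recurrence D(n) = (n-1)(D(n-1) + D(n-2)) with D(0)=1, D(1)=0.
Building up: D(2)=1, D(3)=2, D(4)=9, D(5)=44, D(6)=265, D(7)=1854, D(8)=14833, D(9)=133496, D(10)=1334961, D(11)=14684570.
Total arrangements: 11! = 39916800.
Probability = D(11)/11! = 1468457/3991680.

Final answer: D(11)/11! = 14684570/39916800 = 0.367879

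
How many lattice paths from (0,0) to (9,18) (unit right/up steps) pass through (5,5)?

Paths (0,0)->(5,5): C(10,5) = 252.
Paths (5,5)->(9,18): C(17,13) = 2380.
By multiplication principle: 252 x 2380.

Final answer: 599760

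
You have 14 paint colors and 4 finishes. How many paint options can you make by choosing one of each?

By the multiplication principle: 14 x 4.

Final answer: 56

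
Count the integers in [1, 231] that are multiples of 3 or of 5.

Multiples of 3: 77. Multiples of 5: 46. Of both (lcm=15): 15.
By inclusion-exclusion: 77 + 46 - 15.

Final answer: 108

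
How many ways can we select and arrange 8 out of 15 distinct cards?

P(15,8) = 15!/(15-8)! = 15!/7!.

Final answer: P(15,8) = 259459200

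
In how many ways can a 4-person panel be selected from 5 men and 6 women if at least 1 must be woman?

Sum over valid woman counts:
C(6,1)C(5,3) = 60
C(6,2)C(5,2) = 150
C(6,3)C(5,1) = 100
C(6,4)C(5,0) = 15
Total: 60 + 150 + 100 + 15.

Final answer: 325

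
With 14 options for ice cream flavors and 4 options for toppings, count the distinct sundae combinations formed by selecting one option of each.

By the multiplication principle: 14 x 4.

Final answer: 56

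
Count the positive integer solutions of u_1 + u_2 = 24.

Substitute u'_i = u_i - 1 (so u'_i >= 0). Then sum u'_i = 24 - 2 = 22.
Stars and bars: C(22+2-1, 2-1) = C(23,1).

Final answer: C(23,1) = 23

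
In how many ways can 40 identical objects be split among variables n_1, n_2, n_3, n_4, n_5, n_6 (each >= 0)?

Stars and bars with 40 stars and 5 bars:
C(40+6-1, 6-1) = C(45,5).

Final answer: C(45,5) = 1221759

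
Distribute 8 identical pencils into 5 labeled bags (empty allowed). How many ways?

Stars and bars: C(n+k-1, k-1) = C(12,4).

Final answer: C(12,4) = 495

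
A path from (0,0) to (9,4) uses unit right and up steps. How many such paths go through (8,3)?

Paths (0,0)->(8,3): C(11,3) = 165.
Paths (8,3)->(9,4): C(2,1) = 2.
By multiplication principle: 165 x 2.

Final answer: 330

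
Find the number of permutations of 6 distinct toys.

The number of ways to arrange 6 distinct objects is 6!.

Final answer: 6! = 720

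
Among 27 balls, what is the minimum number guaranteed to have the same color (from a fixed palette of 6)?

There are 6 possible values for color (from a fixed palette of 6). With 27 balls and 6 categories, by pigeonhole: ceiling(27/6).

Final answer: 5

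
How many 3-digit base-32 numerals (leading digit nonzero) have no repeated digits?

The leading digit has 31 choices (anything but zero); the next has 31 (anything but the first), then 30, and so on, one fewer each time.
Total: 31 x 31 x 30.

Final answer: 28830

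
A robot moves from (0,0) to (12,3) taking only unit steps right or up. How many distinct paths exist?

Each path has 12 right steps and 3 up steps in some order (15 steps total).
Choose which 3 of the 15 steps are up: C(15,3).

Final answer: C(15,3) = 455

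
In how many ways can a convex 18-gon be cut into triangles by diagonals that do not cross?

This is a standard Catalan-number count: the answer is C_n. Here n = 18 - 2 = 16.
C_n = (2n)!/(n!(n+1)!), so C_{16} = 32!/(16! x 17!) = C(32,16)/17 = 601080390/17.

Final answer: C_{16} = 35357670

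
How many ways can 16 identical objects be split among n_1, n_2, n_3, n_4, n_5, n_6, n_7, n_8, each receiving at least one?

Substitute n'_i = n_i - 1 (so n'_i >= 0). Then sum n'_i = 16 - 8 = 8.
Stars and bars: C(8+8-1, 8-1) = C(15,7).

Final answer: C(15,7) = 6435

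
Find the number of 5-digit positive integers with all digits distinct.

First digit: 9 (not 0). Second: 9 (not first). Third: 8, etc.
Total: 9 x 9 x 8 x 7 x 6.

Final answer: 27216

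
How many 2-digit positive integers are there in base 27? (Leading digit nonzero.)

These are the integers in [27^1, 27^2), so the count is 27^2 - 27^1 = 26 x 27^1.

Final answer: 702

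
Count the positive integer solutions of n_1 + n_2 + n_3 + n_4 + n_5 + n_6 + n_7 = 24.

Substitute n'_i = n_i - 1 (so n'_i >= 0). Then sum n'_i = 24 - 7 = 17.
Stars and bars: C(17+7-1, 7-1) = C(23,6).

Final answer: C(23,6) = 100947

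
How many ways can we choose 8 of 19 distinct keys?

C(19,8) = 19!/(8! x (19-8)!).

Final answer: C(19,8) = 75582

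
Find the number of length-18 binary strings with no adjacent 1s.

A valid string ends in 0 (append to any length-(n-1) valid string) or in 01 (append to any length-(n-2) valid string), so a(n) = a(n-1) + a(n-2) with a(1)=2, a(2)=3.
Iterating the recurrence: a(1)=2, a(2)=3, a(3)=5, a(4)=8, a(5)=13, a(6)=21, a(7)=34, a(8)=55, a(9)=89, a(10)=144, a(11)=233, a(12)=377, a(13)=610, a(14)=987, a(15)=1597, a(16)=2584, a(17)=4181, a(18)=6765.

Final answer: 6765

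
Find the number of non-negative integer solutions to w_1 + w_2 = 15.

Stars and bars with 15 stars and 1 bars:
C(15+2-1, 2-1) = C(16,1).

Final answer: C(16,1) = 16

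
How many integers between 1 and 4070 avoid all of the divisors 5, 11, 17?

|div by 5|=814, |div by 11|=370, |div by 17|=239.
|div by 5&11|=74, |div by 5&17|=47, |div by 11&17|=21, |div by all|=4.
By inclusion-exclusion, divisible by at least one: 814+370+239-74-47-21+4 = 1285.
Not divisible by any: 4070 - 1285.

Final answer: 2785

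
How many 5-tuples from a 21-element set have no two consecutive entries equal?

Let g(n) count such strings. g(1) = 21, and each valid string of length n-1 extends in 20 ways (any symbol but the last), so g(n) = 20 g(n-1).
Total: g(5) = 21 x 20^4.

Final answer: 21 x 20^{4} = 3360000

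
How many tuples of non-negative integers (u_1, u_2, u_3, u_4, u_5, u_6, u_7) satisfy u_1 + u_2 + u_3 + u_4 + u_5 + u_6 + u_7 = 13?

Stars and bars with 13 stars and 6 bars:
C(13+7-1, 7-1) = C(19,6).

Final answer: C(19,6) = 27132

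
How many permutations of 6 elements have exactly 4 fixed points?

Choose which 4 elements are fixed: C(6,4) = 15.
Derange the remaining 2 using D(j) = (j-1)(D(j-1) + D(j-2)), D(0)=1, D(1)=0: D(2)=1.
Total: 15 x 1.

Final answer: C(6,4) D(2) = 15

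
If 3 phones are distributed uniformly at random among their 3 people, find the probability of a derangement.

D(n) = (n-1)(D(n-1) + D(n-2)), D(0)=1, D(1)=0.
Building up: D(2)=1, D(3)=2.
Total arrangements: 3! = 6.
Probability = D(3)/3! = 1/3.

Final answer: D(3)/3! = 2/6 = 0.333333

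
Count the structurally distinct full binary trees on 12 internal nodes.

The structures are counted by the Catalan number C_n. Here n = 12.
Using C_0 = 1 and C_(k+1) = C_k x 2(2k+1)/(k+2), build up term by term: C_1=1, C_2=2, C_3=5, C_4=14, C_5=42, C_6=132, C_7=429, C_8=1430, C_9=4862, C_10=16796, C_11=58786, C_12=208012.

Final answer: C_{12} = 208012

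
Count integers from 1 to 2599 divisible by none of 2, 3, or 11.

|div by 2|=1299, |div by 3|=866, |div by 11|=236.
|div by 2&3|=433, |div by 2&11|=118, |div by 3&11|=78, |div by all|=39.
By inclusion-exclusion, divisible by at least one: 1299+866+236-433-118-78+39 = 1811.
Not divisible by any: 2599 - 1811.

Final answer: 788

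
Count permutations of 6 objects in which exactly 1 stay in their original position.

Choose which 1 elements are fixed: C(6,1) = 6.
Derange the remaining 5 using D(j) = (j-1)(D(j-1) + D(j-2)), D(0)=1, D(1)=0: D(2)=1, D(3)=2, D(4)=9, D(5)=44.
Total: 6 x 44.

Final answer: C(6,1) D(5) = 264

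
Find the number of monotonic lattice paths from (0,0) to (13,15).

Each path has 13 right steps and 15 up steps in some order (28 steps total).
Choose which 15 of the 28 steps are up: C(28,15).

Final answer: C(28,15) = 37442160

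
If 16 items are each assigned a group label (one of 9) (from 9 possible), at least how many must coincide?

There are 9 possible values for group label (one of 9). With 16 items and 9 categories, by pigeonhole: ceiling(16/9).

Final answer: 2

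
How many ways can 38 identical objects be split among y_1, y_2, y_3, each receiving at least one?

Substitute y'_i = y_i - 1 (so y'_i >= 0). Then sum y'_i = 38 - 3 = 35.
Stars and bars: C(35+3-1, 3-1) = C(37,2).

Final answer: C(37,2) = 666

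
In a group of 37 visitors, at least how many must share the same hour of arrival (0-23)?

There are 24 possible values for hour of arrival (0-23). With 37 visitors and 24 categories, by pigeonhole: ceiling(37/24).

Final answer: 2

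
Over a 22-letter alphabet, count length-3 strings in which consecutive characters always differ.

First character: 22 choices. Each subsequent: 21 choices (must differ from the previous one).
Total: 22 x 21^2.

Final answer: 22 x 21^{2} = 9702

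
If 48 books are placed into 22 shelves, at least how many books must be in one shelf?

By the pigeonhole principle: ceiling(48/22).

Final answer: 3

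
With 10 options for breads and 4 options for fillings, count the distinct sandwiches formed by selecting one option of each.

By the multiplication principle: 10 x 4.

Final answer: 40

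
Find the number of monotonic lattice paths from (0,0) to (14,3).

Each path has 14 right steps and 3 up steps in some order (17 steps total).
Choose which 3 of the 17 steps are up: C(17,3).

Final answer: C(17,3) = 680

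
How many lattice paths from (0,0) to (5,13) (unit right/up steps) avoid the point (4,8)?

Total paths to (5,13): C(18,13) = 8568.
Paths through (4,8): C(12,8) x C(6,5) = 2970.
Avoiding (4,8): 8568 - 2970.

Final answer: 5598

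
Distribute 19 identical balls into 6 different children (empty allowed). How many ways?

Stars and bars: C(n+k-1, k-1) = C(24,5).

Final answer: C(24,5) = 42504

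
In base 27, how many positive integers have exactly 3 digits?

Leading digit: 26 options (nonzero). Other 2 digit(s): 27 options each.
Total: 26 x 27^2.

Final answer: 18954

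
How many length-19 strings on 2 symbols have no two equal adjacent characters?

First character: 2 choices. Each subsequent: 1 choices (must differ from the previous one).
Total: 2 x 1^18.

Final answer: 2 x 1^{18} = 2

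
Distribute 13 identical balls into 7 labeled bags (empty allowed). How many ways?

Stars and bars: C(n+k-1, k-1) = C(19,6).

Final answer: C(19,6) = 27132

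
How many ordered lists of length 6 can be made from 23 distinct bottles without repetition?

P(23,6) = 23!/(23-6)! = 23!/17!.

Final answer: P(23,6) = 72681840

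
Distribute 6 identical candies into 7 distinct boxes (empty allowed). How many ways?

Stars and bars: C(n+k-1, k-1) = C(12,6).

Final answer: C(12,6) = 924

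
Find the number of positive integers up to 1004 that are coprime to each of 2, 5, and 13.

|div by 2|=502, |div by 5|=200, |div by 13|=77.
|div by 2&5|=100, |div by 2&13|=38, |div by 5&13|=15, |div by all|=7.
By inclusion-exclusion, divisible by at least one: 502+200+77-100-38-15+7 = 633.
Not divisible by any: 1004 - 633.

Final answer: 371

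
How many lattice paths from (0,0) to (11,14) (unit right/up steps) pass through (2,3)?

Paths (0,0)->(2,3): C(5,3) = 10.
Paths (2,3)->(11,14): C(20,11) = 167960.
By multiplication principle: 10 x 167960.

Final answer: 1679600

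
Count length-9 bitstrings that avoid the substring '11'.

A valid string ends in 0 (append to any length-(n-1) valid string) or in 01 (append to any length-(n-2) valid string), so a(n) = a(n-1) + a(n-2) with a(1)=2, a(2)=3.
Computing successive values: a(1)=2, a(2)=3, a(3)=5, a(4)=8, a(5)=13, a(6)=21, a(7)=34, a(8)=55, a(9)=89.

Final answer: 89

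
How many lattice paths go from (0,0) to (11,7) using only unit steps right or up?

Each path has 11 right steps and 7 up steps in some order (18 steps total).
Choose which 7 of the 18 steps are up: C(18,7).

Final answer: C(18,7) = 31824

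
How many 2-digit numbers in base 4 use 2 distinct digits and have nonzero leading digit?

First digit: 3 (nonzero). Second: 3 (not first). Third: 2, etc.
Total: 3 x 3.

Final answer: 9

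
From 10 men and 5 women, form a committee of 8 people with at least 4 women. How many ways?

Sum over valid woman counts:
C(5,4)C(10,4) = 1050
C(5,5)C(10,3) = 120
Total: 1050 + 120.

Final answer: 1170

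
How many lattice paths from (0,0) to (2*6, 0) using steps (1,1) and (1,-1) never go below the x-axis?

Total monotonic paths to (6,6): C(12,6) = 924.
Reflecting each bad path at its first crossing gives a bijection with paths to (5,7): C(12,7) = 792.
Valid Dyck paths: 924 - 792.
(Check: C(12,6) - C(12,7) = C(12,6)/7, the Catalan number C_{6}.)

Final answer: C_{6} = 132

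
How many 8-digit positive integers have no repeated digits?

First digit: 9 (not 0). Second: 9 (not first). Third: 8, etc.
Total: 9 x 9 x 8 x 7 x 6 x 5 x 4 x 3.

Final answer: 1632960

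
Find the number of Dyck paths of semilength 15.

Total monotonic paths to (15,15): C(30,15) = 155117520.
Paths that cross above y=x (reflection bijection): C(30,16) = 145422675.
Valid Dyck paths: 155117520 - 145422675.
(These counts are the Catalan numbers.)

Final answer: C_{15} = 9694845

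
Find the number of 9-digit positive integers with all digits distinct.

First digit: 9 (not 0). Second: 9 (not first). Third: 8, etc.
Total: 9 x 9 x 8 x 7 x 6 x 5 x 4 x 3 x 2.

Final answer: 3265920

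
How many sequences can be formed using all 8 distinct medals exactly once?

The number of ways to arrange 8 distinct objects is 8!.

Final answer: 8! = 40320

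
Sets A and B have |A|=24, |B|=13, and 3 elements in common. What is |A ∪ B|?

|A union B| = |A| + |B| - |A intersect B| = 24 + 13 - 3.

Final answer: 34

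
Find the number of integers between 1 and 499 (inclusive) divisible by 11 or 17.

Multiples of 11: 45. Multiples of 17: 29. Of both (lcm=187): 2.
By inclusion-exclusion: 45 + 29 - 2.

Final answer: 72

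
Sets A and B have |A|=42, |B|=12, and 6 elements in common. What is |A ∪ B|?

|A union B| = |A| + |B| - |A intersect B| = 42 + 12 - 6.

Final answer: 48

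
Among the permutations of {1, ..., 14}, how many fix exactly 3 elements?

Choose which 3 elements are fixed: C(14,3) = 364.
Derange the remaining 11 using D(j) = (j-1)(D(j-1) + D(j-2)), D(0)=1, D(1)=0: D(2)=1, D(3)=2, D(4)=9, D(5)=44, D(6)=265, D(7)=1854, D(8)=14833, D(9)=133496, D(10)=1334961, D(11)=14684570.
Total: 364 x 14684570.

Final answer: C(14,3) D(11) = 5345183480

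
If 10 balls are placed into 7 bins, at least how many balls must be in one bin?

By the pigeonhole principle: ceiling(10/7).

Final answer: 2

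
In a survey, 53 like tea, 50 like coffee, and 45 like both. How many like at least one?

|A union B| = |A| + |B| - |A intersect B| = 53 + 50 - 45.

Final answer: 58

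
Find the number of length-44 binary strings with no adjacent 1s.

Let a(n) count valid strings. If the last bit is 0 the prefix is any valid string of length n-1; if it is 1 the string must end in 01 with a valid prefix of length n-2. So a(n) = a(n-1) + a(n-2), a(1)=2, a(2)=3.
Iterating the recurrence: a(1)=2, a(2)=3, a(3)=5, a(4)=8, a(5)=13, a(6)=21, a(7)=34, a(8)=55, a(9)=89, a(10)=144, a(11)=233, a(12)=377, a(13)=610, a(14)=987, a(15)=1597, a(16)=2584, a(17)=4181, a(18)=6765, a(19)=10946, a(20)=17711, a(21)=28657, a(22)=46368, a(23)=75025, a(24)=121393, a(25)=196418, a(26)=317811, a(27)=514229, a(28)=832040, a(29)=1346269, a(30)=2178309, a(31)=3524578, a(32)=5702887, a(33)=9227465, a(34)=14930352, a(35)=24157817, a(36)=39088169, a(37)=63245986, a(38)=102334155, a(39)=165580141, a(40)=267914296, a(41)=433494437, a(42)=701408733, a(43)=1134903170, a(44)=1836311903.

Final answer: 1836311903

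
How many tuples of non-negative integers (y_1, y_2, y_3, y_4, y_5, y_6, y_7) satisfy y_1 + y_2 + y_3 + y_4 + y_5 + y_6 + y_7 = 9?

Stars and bars with 9 stars and 6 bars:
C(9+7-1, 7-1) = C(15,6).

Final answer: C(15,6) = 5005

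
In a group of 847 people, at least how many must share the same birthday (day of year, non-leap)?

There are 365 possible values for birthday (day of year, non-leap). With 847 people and 365 categories, by pigeonhole: ceiling(847/365).

Final answer: 3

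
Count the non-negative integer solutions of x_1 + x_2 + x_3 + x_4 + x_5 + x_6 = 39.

Stars and bars with 39 stars and 5 bars:
C(39+6-1, 6-1) = C(44,5).

Final answer: C(44,5) = 1086008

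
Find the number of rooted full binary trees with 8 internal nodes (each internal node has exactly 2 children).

The structures are counted by the Catalan number C_n. Here n = 8.
Using C_0 = 1 and C_(k+1) = C_k x 2(2k+1)/(k+2), build up term by term: C_1=1, C_2=2, C_3=5, C_4=14, C_5=42, C_6=132, C_7=429, C_8=1430.

Final answer: C_{8} = 1430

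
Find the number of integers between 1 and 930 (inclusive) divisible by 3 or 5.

Multiples of 3: 310. Multiples of 5: 186. Of both (lcm=15): 62.
By inclusion-exclusion: 310 + 186 - 62.

Final answer: 434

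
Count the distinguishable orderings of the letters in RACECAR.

Letters (A:2, C:2, E:1, R:2). Total letters: 7.
Permutations = 7!/(2! x 2! x 2!).

Final answer: 630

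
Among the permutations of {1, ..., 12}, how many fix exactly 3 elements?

Choose which 3 elements are fixed: C(12,3) = 220.
Derange the remaining 9 using D(j) = (j-1)(D(j-1) + D(j-2)), D(0)=1, D(1)=0: D(2)=1, D(3)=2, D(4)=9, D(5)=44, D(6)=265, D(7)=1854, D(8)=14833, D(9)=133496.
Total: 220 x 133496.

Final answer: C(12,3) D(9) = 29369120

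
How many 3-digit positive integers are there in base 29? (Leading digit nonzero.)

In base 29, the leading digit has 28 choices (1..28); each of the remaining 2 digits has 29 choices.
Total: 28 x 29^2.

Final answer: 23548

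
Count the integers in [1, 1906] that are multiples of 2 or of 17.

Multiples of 2: 953. Multiples of 17: 112. Of both (lcm=34): 56.
By inclusion-exclusion: 953 + 112 - 56.

Final answer: 1009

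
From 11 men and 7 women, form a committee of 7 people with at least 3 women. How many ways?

Sum over valid woman counts:
C(7,3)C(11,4) = 11550
C(7,4)C(11,3) = 5775
C(7,5)C(11,2) = 1155
C(7,6)C(11,1) = 77
C(7,7)C(11,0) = 1
Total: 11550 + 5775 + 1155 + 77 + 1.

Final answer: 18558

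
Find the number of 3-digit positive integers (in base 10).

These are the integers in [10^2, 10^3), so the count is 10^3 - 10^2 = 9 x 10^2.

Final answer: 900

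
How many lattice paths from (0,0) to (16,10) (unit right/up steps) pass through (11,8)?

Paths (0,0)->(11,8): C(19,8) = 75582.
Paths (11,8)->(16,10): C(7,2) = 21.
By multiplication principle: 75582 x 21.

Final answer: 1587222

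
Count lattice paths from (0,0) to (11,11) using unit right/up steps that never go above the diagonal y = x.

Total monotonic paths to (11,11): C(22,11) = 705432.
Paths that cross above y=x (reflection bijection): C(22,12) = 646646.
Valid Dyck paths: 705432 - 646646.
(Check: C(22,11) - C(22,12) = C(22,11)/12, the Catalan number C_{11}.)

Final answer: C_{11} = 58786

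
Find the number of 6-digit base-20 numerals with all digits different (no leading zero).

The leading digit has 19 choices (anything but zero); the next has 19 (anything but the first), then 18, and so on, one fewer each time.
Total: 19 x 19 x 18 x 17 x 16 x 15.

Final answer: 26511840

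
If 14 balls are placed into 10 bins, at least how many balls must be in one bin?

By the pigeonhole principle: ceiling(14/10).

Final answer: 2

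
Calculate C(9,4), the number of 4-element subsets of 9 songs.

C(9,4) = 9!/(4! x 5!).

Final answer: \binom{9}{4} = 126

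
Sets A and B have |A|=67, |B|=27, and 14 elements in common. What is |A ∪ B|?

|A union B| = |A| + |B| - |A intersect B| = 67 + 27 - 14.

Final answer: 80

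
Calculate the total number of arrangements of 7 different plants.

The number of ways to arrange 7 distinct objects is 7!.

Final answer: 7! = 5040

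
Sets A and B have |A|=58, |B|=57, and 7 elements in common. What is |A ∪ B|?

|A union B| = |A| + |B| - |A intersect B| = 58 + 57 - 7.

Final answer: 108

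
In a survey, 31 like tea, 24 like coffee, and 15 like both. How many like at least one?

|A union B| = |A| + |B| - |A intersect B| = 31 + 24 - 15.

Final answer: 40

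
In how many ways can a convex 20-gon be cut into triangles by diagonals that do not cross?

This is a standard Catalan-number count: the answer is C_n. Here n = 20 - 2 = 18.
C_n = C(2n,n) - C(2n,n+1), so C_{18} = C(36,18) - C(36,19) = 9075135300 - 8597496600.

Final answer: C_{18} = 477638700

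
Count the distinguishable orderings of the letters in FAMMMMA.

Letters (A:2, F:1, M:4). Total letters: 7.
Permutations = 7!/(4! x 2!).

Final answer: 105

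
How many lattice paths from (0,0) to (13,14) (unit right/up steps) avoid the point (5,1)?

Total paths to (13,14): C(27,14) = 20058300.
Paths through (5,1): C(6,1) x C(21,13) = 1220940.
Avoiding (5,1): 20058300 - 1220940.

Final answer: 18837360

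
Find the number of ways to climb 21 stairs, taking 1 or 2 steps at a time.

Let f(n) count the ways. The last step is size 1 or 2, so f(n) = f(n-1) + f(n-2) with f(1)=1, f(2)=2.
Iterating the recurrence: f(1)=1, f(2)=2, f(3)=3, f(4)=5, f(5)=8, f(6)=13, f(7)=21, f(8)=34, f(9)=55, f(10)=89, f(11)=144, f(12)=233, f(13)=377, f(14)=610, f(15)=987, f(16)=1597, f(17)=2584, f(18)=4181, f(19)=6765, f(20)=10946, f(21)=17711.

Final answer: 17711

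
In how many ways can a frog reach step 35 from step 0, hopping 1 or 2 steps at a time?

Let f(n) be the number of climbs. Removing the last move (1 or 2 steps) gives f(n) = f(n-1) + f(n-2); base cases f(1)=1, f(2)=2.
Iterating the recurrence: f(1)=1, f(2)=2, f(3)=3, f(4)=5, f(5)=8, f(6)=13, f(7)=21, f(8)=34, f(9)=55, f(10)=89, f(11)=144, f(12)=233, f(13)=377, f(14)=610, f(15)=987, f(16)=1597, f(17)=2584, f(18)=4181, f(19)=6765, f(20)=10946, f(21)=17711, f(22)=28657, f(23)=46368, f(24)=75025, f(25)=121393, f(26)=196418, f(27)=317811, f(28)=514229, f(29)=832040, f(30)=1346269, f(31)=2178309, f(32)=3524578, f(33)=5702887, f(34)=9227465, f(35)=14930352.

Final answer: 14930352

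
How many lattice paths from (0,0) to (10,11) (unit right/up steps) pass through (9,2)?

Paths (0,0)->(9,2): C(11,2) = 55.
Paths (9,2)->(10,11): C(10,9) = 10.
By multiplication principle: 55 x 10.

Final answer: 550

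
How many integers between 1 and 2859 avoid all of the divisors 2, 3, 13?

|div by 2|=1429, |div by 3|=953, |div by 13|=219.
|div by 2&3|=476, |div by 2&13|=109, |div by 3&13|=73, |div by all|=36.
By inclusion-exclusion, divisible by at least one: 1429+953+219-476-109-73+36 = 1979.
Not divisible by any: 2859 - 1979.

Final answer: 880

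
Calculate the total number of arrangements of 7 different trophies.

The number of ways to arrange 7 distinct objects is 7!.

Final answer: 7! = 5040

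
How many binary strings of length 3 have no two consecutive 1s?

Classify by the final bit: ...0 gives a(n-1) strings, ...01 gives a(n-2) strings. Thus a(n) = a(n-1) + a(n-2) with a(1)=2, a(2)=3.
Iterating the recurrence: a(1)=2, a(2)=3, a(3)=5.

Final answer: 5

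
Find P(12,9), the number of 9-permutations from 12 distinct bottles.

P(12,9) = 12!/(12-9)! = 12!/3!.

Final answer: P(12,9) = 79833600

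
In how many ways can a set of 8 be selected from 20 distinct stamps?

C(20,8) = 20!/(8! x (20-8)!).

Final answer: C(20,8) = 125970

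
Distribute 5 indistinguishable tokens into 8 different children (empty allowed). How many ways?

Stars and bars: C(n+k-1, k-1) = C(12,7).

Final answer: C(12,7) = 792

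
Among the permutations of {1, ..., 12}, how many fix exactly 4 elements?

Choose which 4 elements are fixed: C(12,4) = 495.
Derange the remaining 8 using D(j) = (j-1)(D(j-1) + D(j-2)), D(0)=1, D(1)=0: D(2)=1, D(3)=2, D(4)=9, D(5)=44, D(6)=265, D(7)=1854, D(8)=14833.
Total: 495 x 14833.

Final answer: C(12,4) D(8) = 7342335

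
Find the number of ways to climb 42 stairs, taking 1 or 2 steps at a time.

Condition on the final move: it is a 1-step (f(n-1) ways to get there) or a 2-step (f(n-2) ways), so f(n) = f(n-1) + f(n-2), with f(1)=1, f(2)=2.
Computing successive values: f(1)=1, f(2)=2, f(3)=3, f(4)=5, f(5)=8, f(6)=13, f(7)=21, f(8)=34, f(9)=55, f(10)=89, f(11)=144, f(12)=233, f(13)=377, f(14)=610, f(15)=987, f(16)=1597, f(17)=2584, f(18)=4181, f(19)=6765, f(20)=10946, f(21)=17711, f(22)=28657, f(23)=46368, f(24)=75025, f(25)=121393, f(26)=196418, f(27)=317811, f(28)=514229, f(29)=832040, f(30)=1346269, f(31)=2178309, f(32)=3524578, f(33)=5702887, f(34)=9227465, f(35)=14930352, f(36)=24157817, f(37)=39088169, f(38)=63245986, f(39)=102334155, f(40)=165580141, f(41)=267914296, f(42)=433494437.

Final answer: 433494437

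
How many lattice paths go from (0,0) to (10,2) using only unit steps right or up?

Each path has 10 right steps and 2 up steps in some order (12 steps total).
Choose which 2 of the 12 steps are up: C(12,2).

Final answer: C(12,2) = 66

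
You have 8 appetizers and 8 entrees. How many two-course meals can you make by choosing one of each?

By the multiplication principle: 8 x 8.

Final answer: 64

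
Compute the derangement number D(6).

Use the recurrence D(n) = (n-1)(D(n-1) + D(n-2)) with D(0)=1, D(1)=0.
Building up: D(2)=1, D(3)=2, D(4)=9, D(5)=44.
D(6) = 5 x (D(5) + D(4)) = 5 x (44 + 9).

Final answer: D(6) = 265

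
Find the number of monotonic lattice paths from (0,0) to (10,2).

Each path has 10 right steps and 2 up steps in some order (12 steps total).
Choose which 2 of the 12 steps are up: C(12,2).

Final answer: C(12,2) = 66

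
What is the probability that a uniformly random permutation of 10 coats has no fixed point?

D(n) = (n-1)(D(n-1) + D(n-2)), D(0)=1, D(1)=0.
Building up: D(2)=1, D(3)=2, D(4)=9, D(5)=44, D(6)=265, D(7)=1854, D(8)=14833, D(9)=133496, D(10)=1334961.
Total arrangements: 10! = 3628800.
Probability = D(10)/10! = 16481/44800.

Final answer: D(10)/10! = 1334961/3628800 = 0.367879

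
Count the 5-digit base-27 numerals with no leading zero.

Leading digit: 26 options (nonzero). Other 4 digit(s): 27 options each.
Total: 26 x 27^4.

Final answer: 13817466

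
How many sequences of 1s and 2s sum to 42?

Condition on the final move: it is a 1-step (f(n-1) ways to get there) or a 2-step (f(n-2) ways), so f(n) = f(n-1) + f(n-2), with f(1)=1, f(2)=2.
Iterating the recurrence: f(1)=1, f(2)=2, f(3)=3, f(4)=5, f(5)=8, f(6)=13, f(7)=21, f(8)=34, f(9)=55, f(10)=89, f(11)=144, f(12)=233, f(13)=377, f(14)=610, f(15)=987, f(16)=1597, f(17)=2584, f(18)=4181, f(19)=6765, f(20)=10946, f(21)=17711, f(22)=28657, f(23)=46368, f(24)=75025, f(25)=121393, f(26)=196418, f(27)=317811, f(28)=514229, f(29)=832040, f(30)=1346269, f(31)=2178309, f(32)=3524578, f(33)=5702887, f(34)=9227465, f(35)=14930352, f(36)=24157817, f(37)=39088169, f(38)=63245986, f(39)=102334155, f(40)=165580141, f(41)=267914296, f(42)=433494437.

Final answer: 433494437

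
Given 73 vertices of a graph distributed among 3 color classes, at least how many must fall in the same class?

By pigeonhole with 73 objects and 3 categories: ceiling(73/3).

Final answer: 25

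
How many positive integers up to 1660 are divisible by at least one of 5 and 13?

Multiples of 5: 332. Multiples of 13: 127. Of both (lcm=65): 25.
By inclusion-exclusion: 332 + 127 - 25.

Final answer: 434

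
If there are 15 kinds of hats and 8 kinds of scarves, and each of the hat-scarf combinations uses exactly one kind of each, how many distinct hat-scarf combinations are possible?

By the multiplication principle: 15 x 8.

Final answer: 120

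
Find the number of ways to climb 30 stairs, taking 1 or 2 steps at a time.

Let f(n) be the number of climbs. Removing the last move (1 or 2 steps) gives f(n) = f(n-1) + f(n-2); base cases f(1)=1, f(2)=2.
Computing successive values: f(1)=1, f(2)=2, f(3)=3, f(4)=5, f(5)=8, f(6)=13, f(7)=21, f(8)=34, f(9)=55, f(10)=89, f(11)=144, f(12)=233, f(13)=377, f(14)=610, f(15)=987, f(16)=1597, f(17)=2584, f(18)=4181, f(19)=6765, f(20)=10946, f(21)=17711, f(22)=28657, f(23)=46368, f(24)=75025, f(25)=121393, f(26)=196418, f(27)=317811, f(28)=514229, f(29)=832040, f(30)=1346269.

Final answer: 1346269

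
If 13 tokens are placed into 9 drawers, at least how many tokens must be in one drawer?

By the pigeonhole principle: ceiling(13/9).

Final answer: 2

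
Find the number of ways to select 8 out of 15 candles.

C(15,8) = 15!/(8! x 7!).

Final answer: \binom{15}{8} = 6435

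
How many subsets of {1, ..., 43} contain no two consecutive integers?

Let a(n) count such subsets of {1, ..., n}. Either n is excluded (a(n-1) ways) or n is included, forcing n-1 out (a(n-2) ways), so a(n) = a(n-1) + a(n-2) with a(1)=2, a(2)=3.
Building up term by term: a(1)=2, a(2)=3, a(3)=5, a(4)=8, a(5)=13, a(6)=21, a(7)=34, a(8)=55, a(9)=89, a(10)=144, a(11)=233, a(12)=377, a(13)=610, a(14)=987, a(15)=1597, a(16)=2584, a(17)=4181, a(18)=6765, a(19)=10946, a(20)=17711, a(21)=28657, a(22)=46368, a(23)=75025, a(24)=121393, a(25)=196418, a(26)=317811, a(27)=514229, a(28)=832040, a(29)=1346269, a(30)=2178309, a(31)=3524578, a(32)=5702887, a(33)=9227465, a(34)=14930352, a(35)=24157817, a(36)=39088169, a(37)=63245986, a(38)=102334155, a(39)=165580141, a(40)=267914296, a(41)=433494437, a(42)=701408733, a(43)=1134903170.

Final answer: 1134903170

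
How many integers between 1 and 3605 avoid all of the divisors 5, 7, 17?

|div by 5|=721, |div by 7|=515, |div by 17|=212.
|div by 5&7|=103, |div by 5&17|=42, |div by 7&17|=30, |div by all|=6.
By inclusion-exclusion, divisible by at least one: 721+515+212-103-42-30+6 = 1279.
Not divisible by any: 3605 - 1279.

Final answer: 2326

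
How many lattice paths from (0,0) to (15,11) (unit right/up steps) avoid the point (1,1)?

Total paths to (15,11): C(26,11) = 7726160.
Paths through (1,1): C(2,1) x C(24,10) = 3922512.
Avoiding (1,1): 7726160 - 3922512.

Final answer: 3803648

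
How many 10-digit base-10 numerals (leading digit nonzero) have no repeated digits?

The leading digit has 9 choices (anything but zero); the next has 9 (anything but the first), then 8, and so on, one fewer each time.
Total: 9 x 9 x 8 x 7 x 6 x 5 x 4 x 3 x 2 x 1.

Final answer: 3265920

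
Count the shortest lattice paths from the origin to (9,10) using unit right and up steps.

Each path has 9 right steps and 10 up steps in some order (19 steps total).
Choose which 10 of the 19 steps are up: C(19,10).

Final answer: C(19,10) = 92378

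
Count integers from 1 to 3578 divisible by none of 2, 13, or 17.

|div by 2|=1789, |div by 13|=275, |div by 17|=210.
|div by 2&13|=137, |div by 2&17|=105, |div by 13&17|=16, |div by all|=8.
By inclusion-exclusion, divisible by at least one: 1789+275+210-137-105-16+8 = 2024.
Not divisible by any: 3578 - 2024.

Final answer: 1554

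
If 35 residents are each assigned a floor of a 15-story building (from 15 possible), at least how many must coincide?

There are 15 possible values for floor of a 15-story building. With 35 residents and 15 categories, by pigeonhole: ceiling(35/15).

Final answer: 3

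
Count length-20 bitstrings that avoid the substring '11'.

A valid string ends in 0 (append to any length-(n-1) valid string) or in 01 (append to any length-(n-2) valid string), so a(n) = a(n-1) + a(n-2) with a(1)=2, a(2)=3.
Computing successive values: a(1)=2, a(2)=3, a(3)=5, a(4)=8, a(5)=13, a(6)=21, a(7)=34, a(8)=55, a(9)=89, a(10)=144, a(11)=233, a(12)=377, a(13)=610, a(14)=987, a(15)=1597, a(16)=2584, a(17)=4181, a(18)=6765, a(19)=10946, a(20)=17711.

Final answer: 17711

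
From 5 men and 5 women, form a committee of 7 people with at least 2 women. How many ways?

Sum over valid woman counts:
C(5,2)C(5,5) = 10
C(5,3)C(5,4) = 50
C(5,4)C(5,3) = 50
C(5,5)C(5,2) = 10
Total: 10 + 50 + 50 + 10.

Final answer: 120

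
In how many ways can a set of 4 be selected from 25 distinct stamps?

C(25,4) = 25!/(4! x (25-4)!).

Final answer: C(25,4) = 12650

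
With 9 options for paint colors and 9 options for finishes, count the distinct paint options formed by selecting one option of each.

By the multiplication principle: 9 x 9.

Final answer: 81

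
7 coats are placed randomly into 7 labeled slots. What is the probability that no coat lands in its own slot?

Derangements satisfy D(n) = (n-1)(D(n-1) + D(n-2)), starting from D(0)=1, D(1)=0.
Building up: D(2)=1, D(3)=2, D(4)=9, D(5)=44, D(6)=265, D(7)=1854.
Total arrangements: 7! = 5040.
Probability = D(7)/7! = 103/280.

Final answer: D(7)/7! = 1854/5040 = 0.367857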